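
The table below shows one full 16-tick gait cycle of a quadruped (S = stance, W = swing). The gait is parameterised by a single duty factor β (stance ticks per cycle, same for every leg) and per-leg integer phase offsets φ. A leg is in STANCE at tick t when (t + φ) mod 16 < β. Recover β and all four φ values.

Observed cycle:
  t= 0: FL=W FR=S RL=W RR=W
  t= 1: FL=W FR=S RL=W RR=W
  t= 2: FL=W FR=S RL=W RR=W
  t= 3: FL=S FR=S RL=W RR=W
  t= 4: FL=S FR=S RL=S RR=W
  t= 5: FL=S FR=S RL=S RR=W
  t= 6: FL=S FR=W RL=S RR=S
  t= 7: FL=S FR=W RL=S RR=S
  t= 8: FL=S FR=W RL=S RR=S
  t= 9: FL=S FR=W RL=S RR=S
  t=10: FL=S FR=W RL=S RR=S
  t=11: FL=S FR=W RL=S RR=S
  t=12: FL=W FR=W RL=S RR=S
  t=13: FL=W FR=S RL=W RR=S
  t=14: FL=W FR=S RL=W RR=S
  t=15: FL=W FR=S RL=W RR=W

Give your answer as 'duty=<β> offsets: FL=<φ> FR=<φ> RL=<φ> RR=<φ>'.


duty β = stance ticks per leg = 9
FL: stance ticks = 9; W→S at t=3 → φ=13
FR: stance ticks = 9; W→S at t=13 → φ=3
RL: stance ticks = 9; W→S at t=4 → φ=12
RR: stance ticks = 9; W→S at t=6 → φ=10

duty=9 offsets: FL=13 FR=3 RL=12 RR=10


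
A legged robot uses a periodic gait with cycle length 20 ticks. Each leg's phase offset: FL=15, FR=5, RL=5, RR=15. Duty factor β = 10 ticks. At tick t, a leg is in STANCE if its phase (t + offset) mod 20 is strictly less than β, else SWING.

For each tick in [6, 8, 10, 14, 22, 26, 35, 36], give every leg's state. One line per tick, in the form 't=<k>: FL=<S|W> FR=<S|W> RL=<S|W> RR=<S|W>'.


t=6: FL=S FR=W RL=W RR=S
t=8: FL=S FR=W RL=W RR=S
t=10: FL=S FR=W RL=W RR=S
t=14: FL=S FR=W RL=W RR=S
t=22: FL=W FR=S RL=S RR=W
t=26: FL=S FR=W RL=W RR=S
t=35: FL=W FR=S RL=S RR=W
t=36: FL=W FR=S RL=S RR=W

t=6: phase=(1,11,11,1) vs β=10 → FL=S FR=W RL=W RR=S
t=8: phase=(3,13,13,3) vs β=10 → FL=S FR=W RL=W RR=S
t=10: phase=(5,15,15,5) vs β=10 → FL=S FR=W RL=W RR=S
t=14: phase=(9,19,19,9) vs β=10 → FL=S FR=W RL=W RR=S
t=22: phase=(17,7,7,17) vs β=10 → FL=W FR=S RL=S RR=W
t=26: phase=(1,11,11,1) vs β=10 → FL=S FR=W RL=W RR=S
t=35: phase=(10,0,0,10) vs β=10 → FL=W FR=S RL=S RR=W
t=36: phase=(11,1,1,11) vs β=10 → FL=W FR=S RL=S RR=W


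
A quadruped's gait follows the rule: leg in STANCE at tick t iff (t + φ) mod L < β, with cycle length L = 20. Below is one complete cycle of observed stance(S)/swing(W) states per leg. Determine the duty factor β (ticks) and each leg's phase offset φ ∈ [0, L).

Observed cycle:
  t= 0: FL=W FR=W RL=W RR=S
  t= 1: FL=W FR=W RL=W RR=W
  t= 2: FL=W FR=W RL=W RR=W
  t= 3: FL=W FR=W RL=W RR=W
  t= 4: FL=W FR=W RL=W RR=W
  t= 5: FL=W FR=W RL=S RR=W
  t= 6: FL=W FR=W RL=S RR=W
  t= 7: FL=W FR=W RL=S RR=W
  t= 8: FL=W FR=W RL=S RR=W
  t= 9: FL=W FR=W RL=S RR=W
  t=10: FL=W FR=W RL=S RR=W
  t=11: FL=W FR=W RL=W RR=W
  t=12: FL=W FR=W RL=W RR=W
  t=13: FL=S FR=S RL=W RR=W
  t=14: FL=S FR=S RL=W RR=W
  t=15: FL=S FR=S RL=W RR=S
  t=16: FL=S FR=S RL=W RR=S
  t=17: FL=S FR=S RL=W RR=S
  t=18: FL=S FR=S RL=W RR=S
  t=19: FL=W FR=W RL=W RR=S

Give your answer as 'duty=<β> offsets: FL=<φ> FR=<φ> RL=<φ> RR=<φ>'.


duty β = stance ticks per leg = 6
FL: stance ticks = 6; W→S at t=13 → φ=7
FR: stance ticks = 6; W→S at t=13 → φ=7
RL: stance ticks = 6; W→S at t=5 → φ=15
RR: stance ticks = 6; W→S at t=15 → φ=5

duty=6 offsets: FL=7 FR=7 RL=15 RR=5


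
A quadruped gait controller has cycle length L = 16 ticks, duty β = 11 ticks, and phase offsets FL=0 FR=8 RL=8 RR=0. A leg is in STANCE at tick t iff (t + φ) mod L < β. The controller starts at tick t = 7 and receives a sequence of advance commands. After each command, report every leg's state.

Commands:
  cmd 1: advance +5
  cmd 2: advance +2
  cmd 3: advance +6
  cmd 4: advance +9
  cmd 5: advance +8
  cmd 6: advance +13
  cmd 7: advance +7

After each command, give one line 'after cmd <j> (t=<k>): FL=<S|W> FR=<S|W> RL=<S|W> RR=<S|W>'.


start t=7: FL=S FR=W RL=W RR=S
cmd 1: advance +5 → t=12, phase=(12,4,4,12) → FL=W FR=S RL=S RR=W
cmd 2: advance +2 → t=14, phase=(14,6,6,14) → FL=W FR=S RL=S RR=W
cmd 3: advance +6 → t=20, phase=(4,12,12,4) → FL=S FR=W RL=W RR=S
cmd 4: advance +9 → t=29, phase=(13,5,5,13) → FL=W FR=S RL=S RR=W
cmd 5: advance +8 → t=37, phase=(5,13,13,5) → FL=S FR=W RL=W RR=S
cmd 6: advance +13 → t=50, phase=(2,10,10,2) → FL=S FR=S RL=S RR=S
cmd 7: advance +7 → t=57, phase=(9,1,1,9) → FL=S FR=S RL=S RR=S

after cmd 1 (t=12): FL=W FR=S RL=S RR=W
after cmd 2 (t=14): FL=W FR=S RL=S RR=W
after cmd 3 (t=20): FL=S FR=W RL=W RR=S
after cmd 4 (t=29): FL=W FR=S RL=S RR=W
after cmd 5 (t=37): FL=S FR=W RL=W RR=S
after cmd 6 (t=50): FL=S FR=S RL=S RR=S
after cmd 7 (t=57): FL=S FR=S RL=S RR=S


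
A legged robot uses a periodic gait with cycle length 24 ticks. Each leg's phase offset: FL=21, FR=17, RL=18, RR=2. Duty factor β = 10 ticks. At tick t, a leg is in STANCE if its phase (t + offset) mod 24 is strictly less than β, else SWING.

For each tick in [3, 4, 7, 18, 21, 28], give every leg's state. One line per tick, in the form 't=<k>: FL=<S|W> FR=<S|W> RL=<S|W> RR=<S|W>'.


t=3: phase=(0,20,21,5) vs β=10 → FL=S FR=W RL=W RR=S
t=4: phase=(1,21,22,6) vs β=10 → FL=S FR=W RL=W RR=S
t=7: phase=(4,0,1,9) vs β=10 → FL=S FR=S RL=S RR=S
t=18: phase=(15,11,12,20) vs β=10 → FL=W FR=W RL=W RR=W
t=21: phase=(18,14,15,23) vs β=10 → FL=W FR=W RL=W RR=W
t=28: phase=(1,21,22,6) vs β=10 → FL=S FR=W RL=W RR=S

t=3: FL=S FR=W RL=W RR=S
t=4: FL=S FR=W RL=W RR=S
t=7: FL=S FR=S RL=S RR=S
t=18: FL=W FR=W RL=W RR=W
t=21: FL=W FR=W RL=W RR=W
t=28: FL=S FR=W RL=W RR=S


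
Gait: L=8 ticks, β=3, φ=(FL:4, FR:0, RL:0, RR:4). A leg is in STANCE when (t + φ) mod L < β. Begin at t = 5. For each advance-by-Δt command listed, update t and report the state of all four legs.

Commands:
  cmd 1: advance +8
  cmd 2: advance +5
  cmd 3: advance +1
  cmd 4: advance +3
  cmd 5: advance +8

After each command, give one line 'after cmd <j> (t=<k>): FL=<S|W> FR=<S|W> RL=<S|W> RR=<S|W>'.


start t=5: FL=S FR=W RL=W RR=S
cmd 1: advance +8 → t=13, phase=(1,5,5,1) → FL=S FR=W RL=W RR=S
cmd 2: advance +5 → t=18, phase=(6,2,2,6) → FL=W FR=S RL=S RR=W
cmd 3: advance +1 → t=19, phase=(7,3,3,7) → FL=W FR=W RL=W RR=W
cmd 4: advance +3 → t=22, phase=(2,6,6,2) → FL=S FR=W RL=W RR=S
cmd 5: advance +8 → t=30, phase=(2,6,6,2) → FL=S FR=W RL=W RR=S

after cmd 1 (t=13): FL=S FR=W RL=W RR=S
after cmd 2 (t=18): FL=W FR=S RL=S RR=W
after cmd 3 (t=19): FL=W FR=W RL=W RR=W
after cmd 4 (t=22): FL=S FR=W RL=W RR=S
after cmd 5 (t=30): FL=S FR=W RL=W RR=S


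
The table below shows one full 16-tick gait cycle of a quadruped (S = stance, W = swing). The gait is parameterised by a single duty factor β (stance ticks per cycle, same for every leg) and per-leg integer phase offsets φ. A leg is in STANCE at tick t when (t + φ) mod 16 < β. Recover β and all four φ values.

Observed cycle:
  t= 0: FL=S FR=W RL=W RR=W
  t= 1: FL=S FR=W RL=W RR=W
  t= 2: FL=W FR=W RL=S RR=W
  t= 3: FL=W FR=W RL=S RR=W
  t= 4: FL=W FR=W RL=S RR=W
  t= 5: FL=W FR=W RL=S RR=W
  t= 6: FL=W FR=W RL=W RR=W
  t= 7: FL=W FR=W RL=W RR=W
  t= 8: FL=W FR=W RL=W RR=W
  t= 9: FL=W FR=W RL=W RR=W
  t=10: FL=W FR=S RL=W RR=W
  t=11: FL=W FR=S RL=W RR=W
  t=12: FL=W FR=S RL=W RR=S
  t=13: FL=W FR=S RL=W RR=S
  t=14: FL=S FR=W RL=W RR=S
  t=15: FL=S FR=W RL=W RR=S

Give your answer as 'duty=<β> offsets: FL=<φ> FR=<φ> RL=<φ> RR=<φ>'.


duty β = stance ticks per leg = 4
FL: stance ticks = 4; W→S at t=14 → φ=2
FR: stance ticks = 4; W→S at t=10 → φ=6
RL: stance ticks = 4; W→S at t=2 → φ=14
RR: stance ticks = 4; W→S at t=12 → φ=4

duty=4 offsets: FL=2 FR=6 RL=14 RR=4


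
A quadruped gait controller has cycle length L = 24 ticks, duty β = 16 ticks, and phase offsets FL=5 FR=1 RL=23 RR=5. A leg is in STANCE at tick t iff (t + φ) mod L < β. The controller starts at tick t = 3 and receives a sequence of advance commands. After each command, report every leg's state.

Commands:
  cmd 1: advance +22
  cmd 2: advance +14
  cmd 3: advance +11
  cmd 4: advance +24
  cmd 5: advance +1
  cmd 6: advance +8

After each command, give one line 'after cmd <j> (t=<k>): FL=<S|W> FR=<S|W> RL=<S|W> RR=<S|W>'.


after cmd 1 (t=25): FL=S FR=S RL=S RR=S
after cmd 2 (t=39): FL=W FR=W RL=S RR=W
after cmd 3 (t=50): FL=S FR=S RL=S RR=S
after cmd 4 (t=74): FL=S FR=S RL=S RR=S
after cmd 5 (t=75): FL=S FR=S RL=S RR=S
after cmd 6 (t=83): FL=W FR=S RL=S RR=W

start t=3: FL=S FR=S RL=S RR=S
cmd 1: advance +22 → t=25, phase=(6,2,0,6) → FL=S FR=S RL=S RR=S
cmd 2: advance +14 → t=39, phase=(20,16,14,20) → FL=W FR=W RL=S RR=W
cmd 3: advance +11 → t=50, phase=(7,3,1,7) → FL=S FR=S RL=S RR=S
cmd 4: advance +24 → t=74, phase=(7,3,1,7) → FL=S FR=S RL=S RR=S
cmd 5: advance +1 → t=75, phase=(8,4,2,8) → FL=S FR=S RL=S RR=S
cmd 6: advance +8 → t=83, phase=(16,12,10,16) → FL=W FR=S RL=S RR=W


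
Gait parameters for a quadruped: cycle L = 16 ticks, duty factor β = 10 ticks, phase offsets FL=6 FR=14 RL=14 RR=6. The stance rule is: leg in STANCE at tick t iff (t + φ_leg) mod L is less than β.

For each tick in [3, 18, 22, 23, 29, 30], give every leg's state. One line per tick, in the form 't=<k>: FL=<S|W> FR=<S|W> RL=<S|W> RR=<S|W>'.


t=3: FL=S FR=S RL=S RR=S
t=18: FL=S FR=S RL=S RR=S
t=22: FL=W FR=S RL=S RR=W
t=23: FL=W FR=S RL=S RR=W
t=29: FL=S FR=W RL=W RR=S
t=30: FL=S FR=W RL=W RR=S

t=3: phase=(9,1,1,9) vs β=10 → FL=S FR=S RL=S RR=S
t=18: phase=(8,0,0,8) vs β=10 → FL=S FR=S RL=S RR=S
t=22: phase=(12,4,4,12) vs β=10 → FL=W FR=S RL=S RR=W
t=23: phase=(13,5,5,13) vs β=10 → FL=W FR=S RL=S RR=W
t=29: phase=(3,11,11,3) vs β=10 → FL=S FR=W RL=W RR=S
t=30: phase=(4,12,12,4) vs β=10 → FL=S FR=W RL=W RR=S


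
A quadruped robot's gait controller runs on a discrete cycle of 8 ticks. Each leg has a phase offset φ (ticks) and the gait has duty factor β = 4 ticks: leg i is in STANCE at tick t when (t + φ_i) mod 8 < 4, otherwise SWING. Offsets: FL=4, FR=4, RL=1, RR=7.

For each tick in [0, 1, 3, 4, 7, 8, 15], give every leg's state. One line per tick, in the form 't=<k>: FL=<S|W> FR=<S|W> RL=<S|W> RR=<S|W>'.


t=0: FL=W FR=W RL=S RR=W
t=1: FL=W FR=W RL=S RR=S
t=3: FL=W FR=W RL=W RR=S
t=4: FL=S FR=S RL=W RR=S
t=7: FL=S FR=S RL=S RR=W
t=8: FL=W FR=W RL=S RR=W
t=15: FL=S FR=S RL=S RR=W

t=0: phase=(4,4,1,7) vs β=4 → FL=W FR=W RL=S RR=W
t=1: phase=(5,5,2,0) vs β=4 → FL=W FR=W RL=S RR=S
t=3: phase=(7,7,4,2) vs β=4 → FL=W FR=W RL=W RR=S
t=4: phase=(0,0,5,3) vs β=4 → FL=S FR=S RL=W RR=S
t=7: phase=(3,3,0,6) vs β=4 → FL=S FR=S RL=S RR=W
t=8: phase=(4,4,1,7) vs β=4 → FL=W FR=W RL=S RR=W
t=15: phase=(3,3,0,6) vs β=4 → FL=S FR=S RL=S RR=W


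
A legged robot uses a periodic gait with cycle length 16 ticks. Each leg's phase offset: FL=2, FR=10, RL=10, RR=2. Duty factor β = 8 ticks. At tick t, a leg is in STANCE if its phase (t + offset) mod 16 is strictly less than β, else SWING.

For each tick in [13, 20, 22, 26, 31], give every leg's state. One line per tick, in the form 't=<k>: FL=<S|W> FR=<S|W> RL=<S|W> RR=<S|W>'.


t=13: phase=(15,7,7,15) vs β=8 → FL=W FR=S RL=S RR=W
t=20: phase=(6,14,14,6) vs β=8 → FL=S FR=W RL=W RR=S
t=22: phase=(8,0,0,8) vs β=8 → FL=W FR=S RL=S RR=W
t=26: phase=(12,4,4,12) vs β=8 → FL=W FR=S RL=S RR=W
t=31: phase=(1,9,9,1) vs β=8 → FL=S FR=W RL=W RR=S

t=13: FL=W FR=S RL=S RR=W
t=20: FL=S FR=W RL=W RR=S
t=22: FL=W FR=S RL=S RR=W
t=26: FL=W FR=S RL=S RR=W
t=31: FL=S FR=W RL=W RR=S


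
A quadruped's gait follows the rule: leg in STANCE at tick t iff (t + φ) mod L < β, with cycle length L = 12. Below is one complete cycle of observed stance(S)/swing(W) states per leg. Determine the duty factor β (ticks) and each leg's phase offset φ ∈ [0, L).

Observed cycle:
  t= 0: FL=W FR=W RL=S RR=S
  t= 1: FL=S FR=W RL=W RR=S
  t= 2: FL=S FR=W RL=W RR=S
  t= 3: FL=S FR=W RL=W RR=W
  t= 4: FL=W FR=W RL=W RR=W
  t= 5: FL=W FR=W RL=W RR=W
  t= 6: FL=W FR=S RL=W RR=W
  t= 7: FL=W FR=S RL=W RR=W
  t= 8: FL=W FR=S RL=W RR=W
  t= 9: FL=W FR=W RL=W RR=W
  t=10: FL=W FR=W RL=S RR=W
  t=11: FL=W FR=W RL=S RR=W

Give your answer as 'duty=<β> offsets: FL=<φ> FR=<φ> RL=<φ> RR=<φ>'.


duty=3 offsets: FL=11 FR=6 RL=2 RR=0

duty β = stance ticks per leg = 3
FL: stance ticks = 3; W→S at t=1 → φ=11
FR: stance ticks = 3; W→S at t=6 → φ=6
RL: stance ticks = 3; W→S at t=10 → φ=2
RR: stance ticks = 3; W→S at t=0 → φ=0


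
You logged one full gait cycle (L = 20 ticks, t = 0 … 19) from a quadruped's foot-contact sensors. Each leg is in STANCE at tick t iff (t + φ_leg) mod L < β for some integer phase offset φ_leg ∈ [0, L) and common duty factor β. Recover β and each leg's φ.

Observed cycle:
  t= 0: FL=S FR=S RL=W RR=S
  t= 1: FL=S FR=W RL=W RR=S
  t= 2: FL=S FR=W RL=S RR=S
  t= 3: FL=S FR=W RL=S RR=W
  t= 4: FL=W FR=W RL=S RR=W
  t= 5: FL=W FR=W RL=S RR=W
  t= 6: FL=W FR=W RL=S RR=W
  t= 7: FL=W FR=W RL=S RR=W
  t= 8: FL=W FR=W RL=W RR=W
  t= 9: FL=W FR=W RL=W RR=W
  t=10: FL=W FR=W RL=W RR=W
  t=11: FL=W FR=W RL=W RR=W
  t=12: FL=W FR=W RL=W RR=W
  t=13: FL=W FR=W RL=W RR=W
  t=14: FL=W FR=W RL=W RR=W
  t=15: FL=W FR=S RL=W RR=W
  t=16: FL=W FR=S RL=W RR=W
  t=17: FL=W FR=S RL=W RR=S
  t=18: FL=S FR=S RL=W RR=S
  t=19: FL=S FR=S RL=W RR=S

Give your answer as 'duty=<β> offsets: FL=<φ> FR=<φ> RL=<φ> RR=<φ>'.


duty β = stance ticks per leg = 6
FL: stance ticks = 6; W→S at t=18 → φ=2
FR: stance ticks = 6; W→S at t=15 → φ=5
RL: stance ticks = 6; W→S at t=2 → φ=18
RR: stance ticks = 6; W→S at t=17 → φ=3

duty=6 offsets: FL=2 FR=5 RL=18 RR=3


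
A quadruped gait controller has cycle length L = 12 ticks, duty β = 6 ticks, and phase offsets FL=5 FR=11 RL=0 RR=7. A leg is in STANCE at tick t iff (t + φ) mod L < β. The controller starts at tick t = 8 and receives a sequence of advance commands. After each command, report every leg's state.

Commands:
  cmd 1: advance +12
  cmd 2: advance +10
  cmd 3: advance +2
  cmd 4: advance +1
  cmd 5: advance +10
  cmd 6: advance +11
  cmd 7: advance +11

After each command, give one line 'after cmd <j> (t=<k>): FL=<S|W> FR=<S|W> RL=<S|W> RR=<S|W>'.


start t=8: FL=S FR=W RL=W RR=S
cmd 1: advance +12 → t=20, phase=(1,7,8,3) → FL=S FR=W RL=W RR=S
cmd 2: advance +10 → t=30, phase=(11,5,6,1) → FL=W FR=S RL=W RR=S
cmd 3: advance +2 → t=32, phase=(1,7,8,3) → FL=S FR=W RL=W RR=S
cmd 4: advance +1 → t=33, phase=(2,8,9,4) → FL=S FR=W RL=W RR=S
cmd 5: advance +10 → t=43, phase=(0,6,7,2) → FL=S FR=W RL=W RR=S
cmd 6: advance +11 → t=54, phase=(11,5,6,1) → FL=W FR=S RL=W RR=S
cmd 7: advance +11 → t=65, phase=(10,4,5,0) → FL=W FR=S RL=S RR=S

after cmd 1 (t=20): FL=S FR=W RL=W RR=S
after cmd 2 (t=30): FL=W FR=S RL=W RR=S
after cmd 3 (t=32): FL=S FR=W RL=W RR=S
after cmd 4 (t=33): FL=S FR=W RL=W RR=S
after cmd 5 (t=43): FL=S FR=W RL=W RR=S
after cmd 6 (t=54): FL=W FR=S RL=W RR=S
after cmd 7 (t=65): FL=W FR=S RL=S RR=S


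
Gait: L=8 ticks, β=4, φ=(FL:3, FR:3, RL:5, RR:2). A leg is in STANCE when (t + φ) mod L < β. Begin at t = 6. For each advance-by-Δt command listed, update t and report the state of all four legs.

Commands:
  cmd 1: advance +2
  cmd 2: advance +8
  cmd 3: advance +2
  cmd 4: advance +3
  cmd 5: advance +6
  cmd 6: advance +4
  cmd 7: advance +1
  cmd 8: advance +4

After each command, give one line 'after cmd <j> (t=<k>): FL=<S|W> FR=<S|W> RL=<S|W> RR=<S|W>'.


after cmd 1 (t=8): FL=S FR=S RL=W RR=S
after cmd 2 (t=16): FL=S FR=S RL=W RR=S
after cmd 3 (t=18): FL=W FR=W RL=W RR=W
after cmd 4 (t=21): FL=S FR=S RL=S RR=W
after cmd 5 (t=27): FL=W FR=W RL=S RR=W
after cmd 6 (t=31): FL=S FR=S RL=W RR=S
after cmd 7 (t=32): FL=S FR=S RL=W RR=S
after cmd 8 (t=36): FL=W FR=W RL=S RR=W

start t=6: FL=S FR=S RL=S RR=S
cmd 1: advance +2 → t=8, phase=(3,3,5,2) → FL=S FR=S RL=W RR=S
cmd 2: advance +8 → t=16, phase=(3,3,5,2) → FL=S FR=S RL=W RR=S
cmd 3: advance +2 → t=18, phase=(5,5,7,4) → FL=W FR=W RL=W RR=W
cmd 4: advance +3 → t=21, phase=(0,0,2,7) → FL=S FR=S RL=S RR=W
cmd 5: advance +6 → t=27, phase=(6,6,0,5) → FL=W FR=W RL=S RR=W
cmd 6: advance +4 → t=31, phase=(2,2,4,1) → FL=S FR=S RL=W RR=S
cmd 7: advance +1 → t=32, phase=(3,3,5,2) → FL=S FR=S RL=W RR=S
cmd 8: advance +4 → t=36, phase=(7,7,1,6) → FL=W FR=W RL=S RR=W


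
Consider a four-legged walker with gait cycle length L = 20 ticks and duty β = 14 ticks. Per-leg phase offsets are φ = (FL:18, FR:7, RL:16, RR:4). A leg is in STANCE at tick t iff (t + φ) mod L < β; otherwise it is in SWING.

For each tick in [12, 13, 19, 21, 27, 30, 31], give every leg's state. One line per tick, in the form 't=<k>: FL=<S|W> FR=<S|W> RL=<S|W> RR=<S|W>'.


t=12: phase=(10,19,8,16) vs β=14 → FL=S FR=W RL=S RR=W
t=13: phase=(11,0,9,17) vs β=14 → FL=S FR=S RL=S RR=W
t=19: phase=(17,6,15,3) vs β=14 → FL=W FR=S RL=W RR=S
t=21: phase=(19,8,17,5) vs β=14 → FL=W FR=S RL=W RR=S
t=27: phase=(5,14,3,11) vs β=14 → FL=S FR=W RL=S RR=S
t=30: phase=(8,17,6,14) vs β=14 → FL=S FR=W RL=S RR=W
t=31: phase=(9,18,7,15) vs β=14 → FL=S FR=W RL=S RR=W

t=12: FL=S FR=W RL=S RR=W
t=13: FL=S FR=S RL=S RR=W
t=19: FL=W FR=S RL=W RR=S
t=21: FL=W FR=S RL=W RR=S
t=27: FL=S FR=W RL=S RR=S
t=30: FL=S FR=W RL=S RR=W
t=31: FL=S FR=W RL=S RR=W


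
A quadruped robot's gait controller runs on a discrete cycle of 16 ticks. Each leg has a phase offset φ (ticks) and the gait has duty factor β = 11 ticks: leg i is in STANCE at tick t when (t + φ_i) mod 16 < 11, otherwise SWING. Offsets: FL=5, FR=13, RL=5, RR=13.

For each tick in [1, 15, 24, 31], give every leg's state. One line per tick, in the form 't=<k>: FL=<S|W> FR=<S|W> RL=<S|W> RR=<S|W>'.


t=1: FL=S FR=W RL=S RR=W
t=15: FL=S FR=W RL=S RR=W
t=24: FL=W FR=S RL=W RR=S
t=31: FL=S FR=W RL=S RR=W

t=1: phase=(6,14,6,14) vs β=11 → FL=S FR=W RL=S RR=W
t=15: phase=(4,12,4,12) vs β=11 → FL=S FR=W RL=S RR=W
t=24: phase=(13,5,13,5) vs β=11 → FL=W FR=S RL=W RR=S
t=31: phase=(4,12,4,12) vs β=11 → FL=S FR=W RL=S RR=W


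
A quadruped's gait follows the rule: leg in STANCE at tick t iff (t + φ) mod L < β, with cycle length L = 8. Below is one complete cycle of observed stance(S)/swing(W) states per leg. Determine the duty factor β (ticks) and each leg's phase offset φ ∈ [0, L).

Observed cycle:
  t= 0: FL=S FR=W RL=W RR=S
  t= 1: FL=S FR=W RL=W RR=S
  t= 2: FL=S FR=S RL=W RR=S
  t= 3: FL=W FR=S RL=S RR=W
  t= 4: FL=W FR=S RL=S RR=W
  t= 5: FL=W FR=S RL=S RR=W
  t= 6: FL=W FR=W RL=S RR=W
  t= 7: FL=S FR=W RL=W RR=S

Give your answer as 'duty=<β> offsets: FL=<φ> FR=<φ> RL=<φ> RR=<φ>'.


duty β = stance ticks per leg = 4
FL: stance ticks = 4; W→S at t=7 → φ=1
FR: stance ticks = 4; W→S at t=2 → φ=6
RL: stance ticks = 4; W→S at t=3 → φ=5
RR: stance ticks = 4; W→S at t=7 → φ=1

duty=4 offsets: FL=1 FR=6 RL=5 RR=1


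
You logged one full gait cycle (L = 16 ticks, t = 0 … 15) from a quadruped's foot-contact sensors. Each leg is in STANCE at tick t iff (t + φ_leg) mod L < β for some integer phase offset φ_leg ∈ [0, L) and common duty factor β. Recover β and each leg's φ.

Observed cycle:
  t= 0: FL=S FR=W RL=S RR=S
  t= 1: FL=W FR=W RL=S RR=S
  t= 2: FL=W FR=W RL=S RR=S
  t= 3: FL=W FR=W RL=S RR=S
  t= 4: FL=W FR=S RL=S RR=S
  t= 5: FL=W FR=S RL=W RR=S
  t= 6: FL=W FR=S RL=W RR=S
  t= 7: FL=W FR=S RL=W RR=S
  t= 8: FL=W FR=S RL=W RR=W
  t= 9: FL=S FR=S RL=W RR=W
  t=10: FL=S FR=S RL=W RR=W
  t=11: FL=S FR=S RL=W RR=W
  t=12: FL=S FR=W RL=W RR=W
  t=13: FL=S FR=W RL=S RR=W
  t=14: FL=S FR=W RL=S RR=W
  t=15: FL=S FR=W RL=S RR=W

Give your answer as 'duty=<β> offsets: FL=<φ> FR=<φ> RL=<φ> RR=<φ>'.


duty β = stance ticks per leg = 8
FL: stance ticks = 8; W→S at t=9 → φ=7
FR: stance ticks = 8; W→S at t=4 → φ=12
RL: stance ticks = 8; W→S at t=13 → φ=3
RR: stance ticks = 8; W→S at t=0 → φ=0

duty=8 offsets: FL=7 FR=12 RL=3 RR=0


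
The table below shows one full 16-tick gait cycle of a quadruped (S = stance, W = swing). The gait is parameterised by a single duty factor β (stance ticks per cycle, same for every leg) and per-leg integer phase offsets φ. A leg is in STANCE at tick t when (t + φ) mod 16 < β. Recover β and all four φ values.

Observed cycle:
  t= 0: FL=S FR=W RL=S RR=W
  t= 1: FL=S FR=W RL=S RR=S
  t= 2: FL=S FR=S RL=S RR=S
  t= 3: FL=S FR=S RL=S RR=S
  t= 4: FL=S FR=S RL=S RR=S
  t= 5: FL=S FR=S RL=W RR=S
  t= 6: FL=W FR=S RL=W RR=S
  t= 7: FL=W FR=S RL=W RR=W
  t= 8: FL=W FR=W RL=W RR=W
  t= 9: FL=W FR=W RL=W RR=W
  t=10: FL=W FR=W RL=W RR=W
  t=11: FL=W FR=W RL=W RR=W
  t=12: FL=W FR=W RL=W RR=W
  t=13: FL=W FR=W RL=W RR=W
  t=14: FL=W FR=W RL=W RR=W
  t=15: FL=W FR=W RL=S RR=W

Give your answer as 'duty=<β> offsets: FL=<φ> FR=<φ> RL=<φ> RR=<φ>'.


duty=6 offsets: FL=0 FR=14 RL=1 RR=15

duty β = stance ticks per leg = 6
FL: stance ticks = 6; W→S at t=0 → φ=0
FR: stance ticks = 6; W→S at t=2 → φ=14
RL: stance ticks = 6; W→S at t=15 → φ=1
RR: stance ticks = 6; W→S at t=1 → φ=15


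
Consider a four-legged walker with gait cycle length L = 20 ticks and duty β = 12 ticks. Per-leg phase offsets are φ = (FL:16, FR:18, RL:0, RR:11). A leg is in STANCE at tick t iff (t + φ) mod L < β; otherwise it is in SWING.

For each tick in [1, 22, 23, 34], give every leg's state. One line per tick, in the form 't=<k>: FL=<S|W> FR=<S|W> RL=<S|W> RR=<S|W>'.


t=1: phase=(17,19,1,12) vs β=12 → FL=W FR=W RL=S RR=W
t=22: phase=(18,0,2,13) vs β=12 → FL=W FR=S RL=S RR=W
t=23: phase=(19,1,3,14) vs β=12 → FL=W FR=S RL=S RR=W
t=34: phase=(10,12,14,5) vs β=12 → FL=S FR=W RL=W RR=S

t=1: FL=W FR=W RL=S RR=W
t=22: FL=W FR=S RL=S RR=W
t=23: FL=W FR=S RL=S RR=W
t=34: FL=S FR=W RL=W RR=S


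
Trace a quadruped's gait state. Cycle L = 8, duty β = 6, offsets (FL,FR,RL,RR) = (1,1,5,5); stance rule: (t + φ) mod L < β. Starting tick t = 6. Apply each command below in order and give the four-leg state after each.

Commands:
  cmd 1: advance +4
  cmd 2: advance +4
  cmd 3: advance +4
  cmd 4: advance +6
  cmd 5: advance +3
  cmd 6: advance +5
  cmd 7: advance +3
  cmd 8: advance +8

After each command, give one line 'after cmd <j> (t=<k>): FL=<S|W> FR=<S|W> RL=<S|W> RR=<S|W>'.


start t=6: FL=W FR=W RL=S RR=S
cmd 1: advance +4 → t=10, phase=(3,3,7,7) → FL=S FR=S RL=W RR=W
cmd 2: advance +4 → t=14, phase=(7,7,3,3) → FL=W FR=W RL=S RR=S
cmd 3: advance +4 → t=18, phase=(3,3,7,7) → FL=S FR=S RL=W RR=W
cmd 4: advance +6 → t=24, phase=(1,1,5,5) → FL=S FR=S RL=S RR=S
cmd 5: advance +3 → t=27, phase=(4,4,0,0) → FL=S FR=S RL=S RR=S
cmd 6: advance +5 → t=32, phase=(1,1,5,5) → FL=S FR=S RL=S RR=S
cmd 7: advance +3 → t=35, phase=(4,4,0,0) → FL=S FR=S RL=S RR=S
cmd 8: advance +8 → t=43, phase=(4,4,0,0) → FL=S FR=S RL=S RR=S

after cmd 1 (t=10): FL=S FR=S RL=W RR=W
after cmd 2 (t=14): FL=W FR=W RL=S RR=S
after cmd 3 (t=18): FL=S FR=S RL=W RR=W
after cmd 4 (t=24): FL=S FR=S RL=S RR=S
after cmd 5 (t=27): FL=S FR=S RL=S RR=S
after cmd 6 (t=32): FL=S FR=S RL=S RR=S
after cmd 7 (t=35): FL=S FR=S RL=S RR=S
after cmd 8 (t=43): FL=S FR=S RL=S RR=S


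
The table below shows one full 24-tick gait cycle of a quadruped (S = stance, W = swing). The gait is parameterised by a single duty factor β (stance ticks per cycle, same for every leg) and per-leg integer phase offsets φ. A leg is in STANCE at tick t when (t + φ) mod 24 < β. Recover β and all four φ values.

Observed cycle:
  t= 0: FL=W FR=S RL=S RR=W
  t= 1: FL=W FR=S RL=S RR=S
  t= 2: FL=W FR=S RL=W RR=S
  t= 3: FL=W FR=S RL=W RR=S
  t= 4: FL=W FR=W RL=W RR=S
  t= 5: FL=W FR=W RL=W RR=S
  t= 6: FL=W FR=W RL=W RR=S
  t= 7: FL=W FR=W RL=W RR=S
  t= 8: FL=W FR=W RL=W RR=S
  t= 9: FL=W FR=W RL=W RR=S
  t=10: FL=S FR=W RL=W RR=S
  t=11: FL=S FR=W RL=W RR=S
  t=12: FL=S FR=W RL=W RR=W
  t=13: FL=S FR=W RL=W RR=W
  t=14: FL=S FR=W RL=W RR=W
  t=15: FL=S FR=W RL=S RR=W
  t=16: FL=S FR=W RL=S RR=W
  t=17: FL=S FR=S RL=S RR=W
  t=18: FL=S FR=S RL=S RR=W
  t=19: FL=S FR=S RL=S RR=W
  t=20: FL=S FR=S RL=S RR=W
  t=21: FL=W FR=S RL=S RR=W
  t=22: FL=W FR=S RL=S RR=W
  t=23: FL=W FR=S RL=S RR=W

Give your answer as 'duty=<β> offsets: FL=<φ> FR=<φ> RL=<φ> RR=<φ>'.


duty β = stance ticks per leg = 11
FL: stance ticks = 11; W→S at t=10 → φ=14
FR: stance ticks = 11; W→S at t=17 → φ=7
RL: stance ticks = 11; W→S at t=15 → φ=9
RR: stance ticks = 11; W→S at t=1 → φ=23

duty=11 offsets: FL=14 FR=7 RL=9 RR=23


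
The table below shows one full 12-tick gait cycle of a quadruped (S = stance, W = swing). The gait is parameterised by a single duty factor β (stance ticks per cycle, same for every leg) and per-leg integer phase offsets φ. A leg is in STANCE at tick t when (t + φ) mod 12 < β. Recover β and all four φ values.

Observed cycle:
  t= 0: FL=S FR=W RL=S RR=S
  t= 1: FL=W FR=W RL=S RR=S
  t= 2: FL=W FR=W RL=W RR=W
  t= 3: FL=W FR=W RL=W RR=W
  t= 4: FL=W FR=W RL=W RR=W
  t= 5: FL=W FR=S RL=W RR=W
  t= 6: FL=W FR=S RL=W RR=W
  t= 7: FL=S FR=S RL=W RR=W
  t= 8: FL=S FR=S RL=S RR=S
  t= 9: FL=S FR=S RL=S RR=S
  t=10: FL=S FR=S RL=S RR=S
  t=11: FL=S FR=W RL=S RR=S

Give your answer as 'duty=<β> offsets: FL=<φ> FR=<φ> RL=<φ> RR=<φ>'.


duty β = stance ticks per leg = 6
FL: stance ticks = 6; W→S at t=7 → φ=5
FR: stance ticks = 6; W→S at t=5 → φ=7
RL: stance ticks = 6; W→S at t=8 → φ=4
RR: stance ticks = 6; W→S at t=8 → φ=4

duty=6 offsets: FL=5 FR=7 RL=4 RR=4


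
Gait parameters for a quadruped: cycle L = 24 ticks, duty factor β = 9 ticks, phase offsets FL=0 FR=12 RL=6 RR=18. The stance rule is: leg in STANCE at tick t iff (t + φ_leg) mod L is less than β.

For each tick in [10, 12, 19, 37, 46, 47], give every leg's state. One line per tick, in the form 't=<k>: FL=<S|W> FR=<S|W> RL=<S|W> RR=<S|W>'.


t=10: FL=W FR=W RL=W RR=S
t=12: FL=W FR=S RL=W RR=S
t=19: FL=W FR=S RL=S RR=W
t=37: FL=W FR=S RL=W RR=S
t=46: FL=W FR=W RL=S RR=W
t=47: FL=W FR=W RL=S RR=W

t=10: phase=(10,22,16,4) vs β=9 → FL=W FR=W RL=W RR=S
t=12: phase=(12,0,18,6) vs β=9 → FL=W FR=S RL=W RR=S
t=19: phase=(19,7,1,13) vs β=9 → FL=W FR=S RL=S RR=W
t=37: phase=(13,1,19,7) vs β=9 → FL=W FR=S RL=W RR=S
t=46: phase=(22,10,4,16) vs β=9 → FL=W FR=W RL=S RR=W
t=47: phase=(23,11,5,17) vs β=9 → FL=W FR=W RL=S RR=W


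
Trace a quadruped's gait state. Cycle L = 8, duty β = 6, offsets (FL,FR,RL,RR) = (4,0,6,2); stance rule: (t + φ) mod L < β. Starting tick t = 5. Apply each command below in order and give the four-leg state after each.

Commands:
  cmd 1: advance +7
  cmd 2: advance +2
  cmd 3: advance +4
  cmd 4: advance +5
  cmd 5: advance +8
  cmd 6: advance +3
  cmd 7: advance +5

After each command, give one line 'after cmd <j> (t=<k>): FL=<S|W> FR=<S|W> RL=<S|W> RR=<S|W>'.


after cmd 1 (t=12): FL=S FR=S RL=S RR=W
after cmd 2 (t=14): FL=S FR=W RL=S RR=S
after cmd 3 (t=18): FL=W FR=S RL=S RR=S
after cmd 4 (t=23): FL=S FR=W RL=S RR=S
after cmd 5 (t=31): FL=S FR=W RL=S RR=S
after cmd 6 (t=34): FL=W FR=S RL=S RR=S
after cmd 7 (t=39): FL=S FR=W RL=S RR=S

start t=5: FL=S FR=S RL=S RR=W
cmd 1: advance +7 → t=12, phase=(0,4,2,6) → FL=S FR=S RL=S RR=W
cmd 2: advance +2 → t=14, phase=(2,6,4,0) → FL=S FR=W RL=S RR=S
cmd 3: advance +4 → t=18, phase=(6,2,0,4) → FL=W FR=S RL=S RR=S
cmd 4: advance +5 → t=23, phase=(3,7,5,1) → FL=S FR=W RL=S RR=S
cmd 5: advance +8 → t=31, phase=(3,7,5,1) → FL=S FR=W RL=S RR=S
cmd 6: advance +3 → t=34, phase=(6,2,0,4) → FL=W FR=S RL=S RR=S
cmd 7: advance +5 → t=39, phase=(3,7,5,1) → FL=S FR=W RL=S RR=S


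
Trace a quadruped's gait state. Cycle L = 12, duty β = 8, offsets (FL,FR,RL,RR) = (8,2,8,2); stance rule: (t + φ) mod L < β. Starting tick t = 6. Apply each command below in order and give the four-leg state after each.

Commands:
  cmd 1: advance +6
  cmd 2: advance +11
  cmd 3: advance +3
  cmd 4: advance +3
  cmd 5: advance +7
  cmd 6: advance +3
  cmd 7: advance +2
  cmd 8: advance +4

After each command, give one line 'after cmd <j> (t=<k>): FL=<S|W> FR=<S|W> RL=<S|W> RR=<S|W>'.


start t=6: FL=S FR=W RL=S RR=W
cmd 1: advance +6 → t=12, phase=(8,2,8,2) → FL=W FR=S RL=W RR=S
cmd 2: advance +11 → t=23, phase=(7,1,7,1) → FL=S FR=S RL=S RR=S
cmd 3: advance +3 → t=26, phase=(10,4,10,4) → FL=W FR=S RL=W RR=S
cmd 4: advance +3 → t=29, phase=(1,7,1,7) → FL=S FR=S RL=S RR=S
cmd 5: advance +7 → t=36, phase=(8,2,8,2) → FL=W FR=S RL=W RR=S
cmd 6: advance +3 → t=39, phase=(11,5,11,5) → FL=W FR=S RL=W RR=S
cmd 7: advance +2 → t=41, phase=(1,7,1,7) → FL=S FR=S RL=S RR=S
cmd 8: advance +4 → t=45, phase=(5,11,5,11) → FL=S FR=W RL=S RR=W

after cmd 1 (t=12): FL=W FR=S RL=W RR=S
after cmd 2 (t=23): FL=S FR=S RL=S RR=S
after cmd 3 (t=26): FL=W FR=S RL=W RR=S
after cmd 4 (t=29): FL=S FR=S RL=S RR=S
after cmd 5 (t=36): FL=W FR=S RL=W RR=S
after cmd 6 (t=39): FL=W FR=S RL=W RR=S
after cmd 7 (t=41): FL=S FR=S RL=S RR=S
after cmd 8 (t=45): FL=S FR=W RL=S RR=W


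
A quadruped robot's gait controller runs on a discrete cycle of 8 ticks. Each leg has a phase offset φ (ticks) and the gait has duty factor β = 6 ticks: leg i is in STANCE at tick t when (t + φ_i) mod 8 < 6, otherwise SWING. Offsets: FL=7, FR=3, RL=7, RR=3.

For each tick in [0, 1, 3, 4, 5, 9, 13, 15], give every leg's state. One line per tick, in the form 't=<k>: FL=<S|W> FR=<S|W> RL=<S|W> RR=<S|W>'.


t=0: FL=W FR=S RL=W RR=S
t=1: FL=S FR=S RL=S RR=S
t=3: FL=S FR=W RL=S RR=W
t=4: FL=S FR=W RL=S RR=W
t=5: FL=S FR=S RL=S RR=S
t=9: FL=S FR=S RL=S RR=S
t=13: FL=S FR=S RL=S RR=S
t=15: FL=W FR=S RL=W RR=S

t=0: phase=(7,3,7,3) vs β=6 → FL=W FR=S RL=W RR=S
t=1: phase=(0,4,0,4) vs β=6 → FL=S FR=S RL=S RR=S
t=3: phase=(2,6,2,6) vs β=6 → FL=S FR=W RL=S RR=W
t=4: phase=(3,7,3,7) vs β=6 → FL=S FR=W RL=S RR=W
t=5: phase=(4,0,4,0) vs β=6 → FL=S FR=S RL=S RR=S
t=9: phase=(0,4,0,4) vs β=6 → FL=S FR=S RL=S RR=S
t=13: phase=(4,0,4,0) vs β=6 → FL=S FR=S RL=S RR=S
t=15: phase=(6,2,6,2) vs β=6 → FL=W FR=S RL=W RR=S


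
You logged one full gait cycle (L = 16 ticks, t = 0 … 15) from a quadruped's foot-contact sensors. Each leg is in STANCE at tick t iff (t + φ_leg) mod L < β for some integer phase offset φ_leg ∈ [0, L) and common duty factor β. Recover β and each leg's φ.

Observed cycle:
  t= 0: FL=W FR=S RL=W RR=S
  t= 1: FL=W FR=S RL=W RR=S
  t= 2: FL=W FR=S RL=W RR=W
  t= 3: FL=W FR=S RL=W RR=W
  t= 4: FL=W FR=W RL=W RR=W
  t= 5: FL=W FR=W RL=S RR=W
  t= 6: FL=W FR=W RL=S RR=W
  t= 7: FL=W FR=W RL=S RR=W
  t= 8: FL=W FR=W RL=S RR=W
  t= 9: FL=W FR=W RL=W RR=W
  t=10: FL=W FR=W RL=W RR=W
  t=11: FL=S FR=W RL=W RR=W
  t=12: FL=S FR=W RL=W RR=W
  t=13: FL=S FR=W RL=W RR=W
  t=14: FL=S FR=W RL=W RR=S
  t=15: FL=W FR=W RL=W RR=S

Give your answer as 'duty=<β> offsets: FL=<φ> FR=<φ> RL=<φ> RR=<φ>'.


duty=4 offsets: FL=5 FR=0 RL=11 RR=2

duty β = stance ticks per leg = 4
FL: stance ticks = 4; W→S at t=11 → φ=5
FR: stance ticks = 4; W→S at t=0 → φ=0
RL: stance ticks = 4; W→S at t=5 → φ=11
RR: stance ticks = 4; W→S at t=14 → φ=2


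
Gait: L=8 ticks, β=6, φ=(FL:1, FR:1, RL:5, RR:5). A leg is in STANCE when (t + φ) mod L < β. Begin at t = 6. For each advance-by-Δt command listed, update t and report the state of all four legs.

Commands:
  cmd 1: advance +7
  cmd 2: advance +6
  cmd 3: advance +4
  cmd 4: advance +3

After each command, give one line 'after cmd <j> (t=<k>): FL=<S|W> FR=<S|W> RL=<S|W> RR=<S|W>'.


after cmd 1 (t=13): FL=W FR=W RL=S RR=S
after cmd 2 (t=19): FL=S FR=S RL=S RR=S
after cmd 3 (t=23): FL=S FR=S RL=S RR=S
after cmd 4 (t=26): FL=S FR=S RL=W RR=W

start t=6: FL=W FR=W RL=S RR=S
cmd 1: advance +7 → t=13, phase=(6,6,2,2) → FL=W FR=W RL=S RR=S
cmd 2: advance +6 → t=19, phase=(4,4,0,0) → FL=S FR=S RL=S RR=S
cmd 3: advance +4 → t=23, phase=(0,0,4,4) → FL=S FR=S RL=S RR=S
cmd 4: advance +3 → t=26, phase=(3,3,7,7) → FL=S FR=S RL=W RR=W


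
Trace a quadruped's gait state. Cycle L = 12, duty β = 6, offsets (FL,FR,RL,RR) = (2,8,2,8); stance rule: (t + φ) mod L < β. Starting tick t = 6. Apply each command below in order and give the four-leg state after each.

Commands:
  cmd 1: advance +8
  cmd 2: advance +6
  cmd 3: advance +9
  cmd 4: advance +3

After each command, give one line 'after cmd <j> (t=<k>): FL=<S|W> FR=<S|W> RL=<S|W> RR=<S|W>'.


start t=6: FL=W FR=S RL=W RR=S
cmd 1: advance +8 → t=14, phase=(4,10,4,10) → FL=S FR=W RL=S RR=W
cmd 2: advance +6 → t=20, phase=(10,4,10,4) → FL=W FR=S RL=W RR=S
cmd 3: advance +9 → t=29, phase=(7,1,7,1) → FL=W FR=S RL=W RR=S
cmd 4: advance +3 → t=32, phase=(10,4,10,4) → FL=W FR=S RL=W RR=S

after cmd 1 (t=14): FL=S FR=W RL=S RR=W
after cmd 2 (t=20): FL=W FR=S RL=W RR=S
after cmd 3 (t=29): FL=W FR=S RL=W RR=S
after cmd 4 (t=32): FL=W FR=S RL=W RR=S


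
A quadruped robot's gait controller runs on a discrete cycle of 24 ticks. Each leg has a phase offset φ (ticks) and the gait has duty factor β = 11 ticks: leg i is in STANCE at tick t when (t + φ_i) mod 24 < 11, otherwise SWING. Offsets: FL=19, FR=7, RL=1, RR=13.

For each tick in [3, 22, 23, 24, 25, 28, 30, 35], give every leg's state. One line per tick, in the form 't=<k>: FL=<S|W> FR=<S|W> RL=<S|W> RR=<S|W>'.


t=3: phase=(22,10,4,16) vs β=11 → FL=W FR=S RL=S RR=W
t=22: phase=(17,5,23,11) vs β=11 → FL=W FR=S RL=W RR=W
t=23: phase=(18,6,0,12) vs β=11 → FL=W FR=S RL=S RR=W
t=24: phase=(19,7,1,13) vs β=11 → FL=W FR=S RL=S RR=W
t=25: phase=(20,8,2,14) vs β=11 → FL=W FR=S RL=S RR=W
t=28: phase=(23,11,5,17) vs β=11 → FL=W FR=W RL=S RR=W
t=30: phase=(1,13,7,19) vs β=11 → FL=S FR=W RL=S RR=W
t=35: phase=(6,18,12,0) vs β=11 → FL=S FR=W RL=W RR=S

t=3: FL=W FR=S RL=S RR=W
t=22: FL=W FR=S RL=W RR=W
t=23: FL=W FR=S RL=S RR=W
t=24: FL=W FR=S RL=S RR=W
t=25: FL=W FR=S RL=S RR=W
t=28: FL=W FR=W RL=S RR=W
t=30: FL=S FR=W RL=S RR=W
t=35: FL=S FR=W RL=W RR=S


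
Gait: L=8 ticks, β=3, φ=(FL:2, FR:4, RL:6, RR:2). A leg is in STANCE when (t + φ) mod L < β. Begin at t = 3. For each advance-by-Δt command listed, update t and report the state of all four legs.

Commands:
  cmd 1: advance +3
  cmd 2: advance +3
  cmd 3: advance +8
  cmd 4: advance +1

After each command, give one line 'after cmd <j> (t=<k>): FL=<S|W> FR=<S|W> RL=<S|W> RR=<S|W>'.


after cmd 1 (t=6): FL=S FR=S RL=W RR=S
after cmd 2 (t=9): FL=W FR=W RL=W RR=W
after cmd 3 (t=17): FL=W FR=W RL=W RR=W
after cmd 4 (t=18): FL=W FR=W RL=S RR=W

start t=3: FL=W FR=W RL=S RR=W
cmd 1: advance +3 → t=6, phase=(0,2,4,0) → FL=S FR=S RL=W RR=S
cmd 2: advance +3 → t=9, phase=(3,5,7,3) → FL=W FR=W RL=W RR=W
cmd 3: advance +8 → t=17, phase=(3,5,7,3) → FL=W FR=W RL=W RR=W
cmd 4: advance +1 → t=18, phase=(4,6,0,4) → FL=W FR=W RL=S RR=W


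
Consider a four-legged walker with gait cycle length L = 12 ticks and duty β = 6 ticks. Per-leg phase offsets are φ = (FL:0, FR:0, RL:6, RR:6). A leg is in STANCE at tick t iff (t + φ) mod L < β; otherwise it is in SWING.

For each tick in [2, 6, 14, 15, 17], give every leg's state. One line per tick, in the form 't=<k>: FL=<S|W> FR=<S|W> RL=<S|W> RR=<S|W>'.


t=2: FL=S FR=S RL=W RR=W
t=6: FL=W FR=W RL=S RR=S
t=14: FL=S FR=S RL=W RR=W
t=15: FL=S FR=S RL=W RR=W
t=17: FL=S FR=S RL=W RR=W

t=2: phase=(2,2,8,8) vs β=6 → FL=S FR=S RL=W RR=W
t=6: phase=(6,6,0,0) vs β=6 → FL=W FR=W RL=S RR=S
t=14: phase=(2,2,8,8) vs β=6 → FL=S FR=S RL=W RR=W
t=15: phase=(3,3,9,9) vs β=6 → FL=S FR=S RL=W RR=W
t=17: phase=(5,5,11,11) vs β=6 → FL=S FR=S RL=W RR=W


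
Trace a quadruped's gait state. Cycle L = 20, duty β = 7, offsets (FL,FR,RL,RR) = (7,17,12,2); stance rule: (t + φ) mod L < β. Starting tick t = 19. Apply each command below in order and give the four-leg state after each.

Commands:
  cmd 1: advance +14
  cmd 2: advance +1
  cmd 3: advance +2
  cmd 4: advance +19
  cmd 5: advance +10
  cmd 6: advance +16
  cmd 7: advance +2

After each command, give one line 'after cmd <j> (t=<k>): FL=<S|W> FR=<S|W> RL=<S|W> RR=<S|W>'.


start t=19: FL=S FR=W RL=W RR=S
cmd 1: advance +14 → t=33, phase=(0,10,5,15) → FL=S FR=W RL=S RR=W
cmd 2: advance +1 → t=34, phase=(1,11,6,16) → FL=S FR=W RL=S RR=W
cmd 3: advance +2 → t=36, phase=(3,13,8,18) → FL=S FR=W RL=W RR=W
cmd 4: advance +19 → t=55, phase=(2,12,7,17) → FL=S FR=W RL=W RR=W
cmd 5: advance +10 → t=65, phase=(12,2,17,7) → FL=W FR=S RL=W RR=W
cmd 6: advance +16 → t=81, phase=(8,18,13,3) → FL=W FR=W RL=W RR=S
cmd 7: advance +2 → t=83, phase=(10,0,15,5) → FL=W FR=S RL=W RR=S

after cmd 1 (t=33): FL=S FR=W RL=S RR=W
after cmd 2 (t=34): FL=S FR=W RL=S RR=W
after cmd 3 (t=36): FL=S FR=W RL=W RR=W
after cmd 4 (t=55): FL=S FR=W RL=W RR=W
after cmd 5 (t=65): FL=W FR=S RL=W RR=W
after cmd 6 (t=81): FL=W FR=W RL=W RR=S
after cmd 7 (t=83): FL=W FR=S RL=W RR=S


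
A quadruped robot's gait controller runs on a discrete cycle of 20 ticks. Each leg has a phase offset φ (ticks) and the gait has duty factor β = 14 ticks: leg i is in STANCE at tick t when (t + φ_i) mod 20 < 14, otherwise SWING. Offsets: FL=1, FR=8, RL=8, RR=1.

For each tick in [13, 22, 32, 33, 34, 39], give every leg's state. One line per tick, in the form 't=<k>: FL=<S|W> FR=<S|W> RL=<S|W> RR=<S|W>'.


t=13: FL=W FR=S RL=S RR=W
t=22: FL=S FR=S RL=S RR=S
t=32: FL=S FR=S RL=S RR=S
t=33: FL=W FR=S RL=S RR=W
t=34: FL=W FR=S RL=S RR=W
t=39: FL=S FR=S RL=S RR=S

t=13: phase=(14,1,1,14) vs β=14 → FL=W FR=S RL=S RR=W
t=22: phase=(3,10,10,3) vs β=14 → FL=S FR=S RL=S RR=S
t=32: phase=(13,0,0,13) vs β=14 → FL=S FR=S RL=S RR=S
t=33: phase=(14,1,1,14) vs β=14 → FL=W FR=S RL=S RR=W
t=34: phase=(15,2,2,15) vs β=14 → FL=W FR=S RL=S RR=W
t=39: phase=(0,7,7,0) vs β=14 → FL=S FR=S RL=S RR=S


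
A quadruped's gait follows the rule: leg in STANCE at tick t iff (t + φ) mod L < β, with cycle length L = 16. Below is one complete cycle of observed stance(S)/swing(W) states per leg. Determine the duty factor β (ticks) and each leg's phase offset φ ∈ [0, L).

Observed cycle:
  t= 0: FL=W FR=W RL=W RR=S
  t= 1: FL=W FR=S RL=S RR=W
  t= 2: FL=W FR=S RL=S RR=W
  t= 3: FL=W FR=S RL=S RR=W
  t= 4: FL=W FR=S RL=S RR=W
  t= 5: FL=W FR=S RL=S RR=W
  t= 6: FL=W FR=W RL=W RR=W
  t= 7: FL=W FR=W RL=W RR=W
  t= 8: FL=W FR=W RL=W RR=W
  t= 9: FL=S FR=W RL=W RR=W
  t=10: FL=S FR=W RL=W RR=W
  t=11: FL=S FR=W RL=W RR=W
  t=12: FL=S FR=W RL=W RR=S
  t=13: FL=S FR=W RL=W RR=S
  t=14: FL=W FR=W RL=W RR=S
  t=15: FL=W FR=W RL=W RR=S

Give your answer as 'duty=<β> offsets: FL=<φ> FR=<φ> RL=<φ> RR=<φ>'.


duty=5 offsets: FL=7 FR=15 RL=15 RR=4

duty β = stance ticks per leg = 5
FL: stance ticks = 5; W→S at t=9 → φ=7
FR: stance ticks = 5; W→S at t=1 → φ=15
RL: stance ticks = 5; W→S at t=1 → φ=15
RR: stance ticks = 5; W→S at t=12 → φ=4


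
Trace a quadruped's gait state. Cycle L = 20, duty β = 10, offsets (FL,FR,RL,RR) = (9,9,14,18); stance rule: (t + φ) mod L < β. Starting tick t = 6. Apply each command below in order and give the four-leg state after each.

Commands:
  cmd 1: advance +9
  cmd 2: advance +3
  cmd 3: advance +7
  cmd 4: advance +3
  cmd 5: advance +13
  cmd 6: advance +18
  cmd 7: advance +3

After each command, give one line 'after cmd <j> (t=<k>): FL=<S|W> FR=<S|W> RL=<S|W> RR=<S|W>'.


after cmd 1 (t=15): FL=S FR=S RL=S RR=W
after cmd 2 (t=18): FL=S FR=S RL=W RR=W
after cmd 3 (t=25): FL=W FR=W RL=W RR=S
after cmd 4 (t=28): FL=W FR=W RL=S RR=S
after cmd 5 (t=41): FL=W FR=W RL=W RR=W
after cmd 6 (t=59): FL=S FR=S RL=W RR=W
after cmd 7 (t=62): FL=W FR=W RL=W RR=S

start t=6: FL=W FR=W RL=S RR=S
cmd 1: advance +9 → t=15, phase=(4,4,9,13) → FL=S FR=S RL=S RR=W
cmd 2: advance +3 → t=18, phase=(7,7,12,16) → FL=S FR=S RL=W RR=W
cmd 3: advance +7 → t=25, phase=(14,14,19,3) → FL=W FR=W RL=W RR=S
cmd 4: advance +3 → t=28, phase=(17,17,2,6) → FL=W FR=W RL=S RR=S
cmd 5: advance +13 → t=41, phase=(10,10,15,19) → FL=W FR=W RL=W RR=W
cmd 6: advance +18 → t=59, phase=(8,8,13,17) → FL=S FR=S RL=W RR=W
cmd 7: advance +3 → t=62, phase=(11,11,16,0) → FL=W FR=W RL=W RR=S


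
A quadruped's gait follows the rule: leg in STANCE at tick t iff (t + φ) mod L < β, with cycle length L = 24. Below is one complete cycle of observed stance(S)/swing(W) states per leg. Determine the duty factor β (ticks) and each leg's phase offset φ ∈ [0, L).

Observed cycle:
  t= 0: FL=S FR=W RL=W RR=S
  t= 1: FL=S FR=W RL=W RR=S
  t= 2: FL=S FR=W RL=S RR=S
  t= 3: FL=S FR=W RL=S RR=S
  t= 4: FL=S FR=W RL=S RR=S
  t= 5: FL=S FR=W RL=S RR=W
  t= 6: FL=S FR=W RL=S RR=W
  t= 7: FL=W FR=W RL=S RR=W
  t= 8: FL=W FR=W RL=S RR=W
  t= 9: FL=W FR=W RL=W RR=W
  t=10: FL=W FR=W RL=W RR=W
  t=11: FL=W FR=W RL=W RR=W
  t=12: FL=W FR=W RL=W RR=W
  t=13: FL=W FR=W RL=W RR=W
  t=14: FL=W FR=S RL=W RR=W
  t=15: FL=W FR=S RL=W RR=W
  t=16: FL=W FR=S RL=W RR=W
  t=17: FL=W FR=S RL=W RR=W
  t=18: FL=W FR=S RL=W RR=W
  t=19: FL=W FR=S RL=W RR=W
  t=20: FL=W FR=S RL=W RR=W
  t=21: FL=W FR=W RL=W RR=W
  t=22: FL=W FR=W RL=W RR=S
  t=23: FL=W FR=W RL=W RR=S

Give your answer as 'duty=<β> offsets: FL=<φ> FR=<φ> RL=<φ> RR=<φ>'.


duty=7 offsets: FL=0 FR=10 RL=22 RR=2

duty β = stance ticks per leg = 7
FL: stance ticks = 7; W→S at t=0 → φ=0
FR: stance ticks = 7; W→S at t=14 → φ=10
RL: stance ticks = 7; W→S at t=2 → φ=22
RR: stance ticks = 7; W→S at t=22 → φ=2
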